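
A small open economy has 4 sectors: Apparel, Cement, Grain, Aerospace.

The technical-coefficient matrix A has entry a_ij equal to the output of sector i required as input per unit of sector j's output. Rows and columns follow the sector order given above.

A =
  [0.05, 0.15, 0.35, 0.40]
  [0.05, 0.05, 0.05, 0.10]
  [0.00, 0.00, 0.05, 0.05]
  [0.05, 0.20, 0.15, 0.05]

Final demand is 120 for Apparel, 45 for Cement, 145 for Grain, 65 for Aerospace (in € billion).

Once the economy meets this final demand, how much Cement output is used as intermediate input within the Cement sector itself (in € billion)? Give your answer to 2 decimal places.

z_22 = 4.10

I − A =
  [   0.95    -0.15    -0.35    -0.40]
  [  -0.05     0.95    -0.05    -0.10]
  [   0.00     0.00     0.95    -0.05]
  [  -0.05    -0.20    -0.15     0.95]
Compute the cofactors C_ij = (−1)^(i+j)·(3×3 minor ij) of I−A; the adjugate is their transpose:
adj(I−A) = Cᵀ =
  [ 0.830750   0.213750   0.379250   0.392250]
  [ 0.049625   0.830375   0.079750   0.112500]
  [ 0.002875   0.009875   0.807500   0.044750]
  [ 0.054625   0.187625   0.164250   0.850250]
det(I−A) = Σ_j (I−A)_1j·C_1j = (0.95)(0.830750) + (-0.15)(0.049625) + (-0.35)(0.002875) + (-0.40)(0.054625) = 0.7589125
(I − A)⁻¹ = adj(I−A) / det(I−A) ≈
  [   1.0947     0.2817     0.4997     0.5169]
  [   0.0654     1.0942     0.1051     0.1482]
  [   0.0038     0.0130     1.0640     0.0590]
  [   0.0720     0.2472     0.2164     1.1204]
First solve x = (I − A)⁻¹ d = adj(I−A)·d / det(I−A); in particular x_2 = (0.049625·120 + 0.830375·45 + 0.079750·145 + 0.112500·65) / 0.7589125 = 62.198125 / 0.7589125 ≈ 81.9569.
Intermediate flow from 2 to 2: z_22 = a_22 · x_2 = 0.05 × 62.198125 / 0.7589125 = 3.10990625 / 0.7589125 ≈ 4.10.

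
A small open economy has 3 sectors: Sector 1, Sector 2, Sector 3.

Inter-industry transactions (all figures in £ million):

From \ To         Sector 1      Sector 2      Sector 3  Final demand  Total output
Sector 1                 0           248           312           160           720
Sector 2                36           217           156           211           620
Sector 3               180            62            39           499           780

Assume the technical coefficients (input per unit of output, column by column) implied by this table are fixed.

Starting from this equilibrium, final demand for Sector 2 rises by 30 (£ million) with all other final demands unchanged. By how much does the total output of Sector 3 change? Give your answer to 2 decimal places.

Technical coefficients a_ij = z_ij / X_j:
  a_11 = 0/720 = 0.00, a_21 = 36/720 = 0.05, a_31 = 180/720 = 0.25
  a_12 = 248/620 = 0.40, a_22 = 217/620 = 0.35, a_32 = 62/620 = 0.10
  a_13 = 312/780 = 0.40, a_23 = 156/780 = 0.20, a_33 = 39/780 = 0.05
I − A =
  [   1.00    -0.40    -0.40]
  [  -0.05     0.65    -0.20]
  [  -0.25    -0.10     0.95]
Cofactors of I−A, C_ij = (−1)^(i+j)·(minor ij) (rows/columns in the sector order above):
  C_11 = (0.65)(0.95) − (-0.20)(-0.10) = 0.5975
  C_12 = −[(-0.05)(0.95) − (-0.20)(-0.25)] = 0.0975
  C_13 = (-0.05)(-0.10) − (0.65)(-0.25) = 0.1675
  C_21 = −[(-0.40)(0.95) − (-0.40)(-0.10)] = 0.4200
  C_22 = (1.00)(0.95) − (-0.40)(-0.25) = 0.8500
  C_23 = −[(1.00)(-0.10) − (-0.40)(-0.25)] = 0.2000
  C_31 = (-0.40)(-0.20) − (-0.40)(0.65) = 0.3400
  C_32 = −[(1.00)(-0.20) − (-0.40)(-0.05)] = 0.2200
  C_33 = (1.00)(0.65) − (-0.40)(-0.05) = 0.6300
det(I−A) = Σ_j (I−A)_1j·C_1j = (1.00)(0.5975) + (-0.40)(0.0975) + (-0.40)(0.1675) = 0.4915
adj(I−A) = Cᵀ =
  [ 0.5975   0.4200   0.3400]
  [ 0.0975   0.8500   0.2200]
  [ 0.1675   0.2000   0.6300]
(I − A)⁻¹ = adj(I−A) / det(I−A) ≈
  [   1.2157     0.8545     0.6918]
  [   0.1984     1.7294     0.4476]
  [   0.3408     0.4069     1.2818]
Δx = (I − A)⁻¹ Δd with Δd having +30 in the Sector 2 component and 0 elsewhere.
So Δx_3 = L_32 · (+30), where L_32 = adj(I−A)_32 / det(I−A) = 0.2000 / 0.4915.
Δx_3 = 0.2000 × (+30) / 0.4915 = 6.00 / 0.4915 ≈ 12.21.

Δx_3 = 12.21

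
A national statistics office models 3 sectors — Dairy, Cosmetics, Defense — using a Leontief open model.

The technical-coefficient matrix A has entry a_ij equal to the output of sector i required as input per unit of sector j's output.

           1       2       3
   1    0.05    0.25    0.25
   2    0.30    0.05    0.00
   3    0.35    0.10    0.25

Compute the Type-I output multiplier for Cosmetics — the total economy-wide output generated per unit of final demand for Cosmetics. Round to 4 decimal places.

I − A =
  [   0.95    -0.25    -0.25]
  [  -0.30     0.95     0.00]
  [  -0.35    -0.10     0.75]
Cofactors of I−A, C_ij = (−1)^(i+j)·(minor ij) (rows/columns in the sector order above):
  C_11 = (0.95)(0.75) − (0.00)(-0.10) = 0.7125
  C_12 = −[(-0.30)(0.75) − (0.00)(-0.35)] = 0.2250
  C_13 = (-0.30)(-0.10) − (0.95)(-0.35) = 0.3625
  C_21 = −[(-0.25)(0.75) − (-0.25)(-0.10)] = 0.2125
  C_22 = (0.95)(0.75) − (-0.25)(-0.35) = 0.6250
  C_23 = −[(0.95)(-0.10) − (-0.25)(-0.35)] = 0.1825
  C_31 = (-0.25)(0.00) − (-0.25)(0.95) = 0.2375
  C_32 = −[(0.95)(0.00) − (-0.25)(-0.30)] = 0.0750
  C_33 = (0.95)(0.95) − (-0.25)(-0.30) = 0.8275
det(I−A) = Σ_j (I−A)_1j·C_1j = (0.95)(0.7125) + (-0.25)(0.2250) + (-0.25)(0.3625) = 0.5300
adj(I−A) = Cᵀ =
  [ 0.7125   0.2125   0.2375]
  [ 0.2250   0.6250   0.0750]
  [ 0.3625   0.1825   0.8275]
(I − A)⁻¹ = adj(I−A) / det(I−A) ≈
  [   1.34434     0.40094     0.44811]
  [   0.42453     1.17925     0.14151]
  [   0.68396     0.34434     1.56132]
The output multiplier for sector j is the column-j sum of the Leontief inverse (I − A)⁻¹ = adj(I−A) / det(I−A).
Column 2 of adj(I−A): (0.2125, 0.6250, 0.1825); det(I−A) = 0.5300.
m_2 = (0.2125 + 0.6250 + 0.1825) / 0.5300 = 1.02 / 0.5300 ≈ 1.9245.

m_2 = 1.9245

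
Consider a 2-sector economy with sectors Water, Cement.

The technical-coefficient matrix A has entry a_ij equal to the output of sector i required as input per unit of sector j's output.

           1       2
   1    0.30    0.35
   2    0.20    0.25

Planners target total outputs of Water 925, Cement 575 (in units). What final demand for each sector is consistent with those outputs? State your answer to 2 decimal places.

d_1 = 446.25, d_2 = 246.25

I − A =
  [   0.70    -0.35]
  [  -0.20     0.75]
d = (I − A) x:
  d_1 = (+0.70)·925 + (-0.35)·575 = 446.25
  d_2 = (-0.20)·925 + (+0.75)·575 = 246.25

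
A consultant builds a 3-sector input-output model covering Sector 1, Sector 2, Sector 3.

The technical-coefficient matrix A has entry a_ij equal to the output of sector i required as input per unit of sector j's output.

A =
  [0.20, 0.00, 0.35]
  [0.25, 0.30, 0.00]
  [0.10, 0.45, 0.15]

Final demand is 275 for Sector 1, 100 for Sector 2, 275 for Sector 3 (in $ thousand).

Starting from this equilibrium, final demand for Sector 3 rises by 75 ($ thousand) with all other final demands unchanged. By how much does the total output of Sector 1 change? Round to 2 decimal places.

Δx_1 = 44.59

I − A =
  [   0.80     0.00    -0.35]
  [  -0.25     0.70     0.00]
  [  -0.10    -0.45     0.85]
Cofactors of I−A, C_ij = (−1)^(i+j)·(minor ij) (rows/columns in the sector order above):
  C_11 = (0.70)(0.85) − (0.00)(-0.45) = 0.5950
  C_12 = −[(-0.25)(0.85) − (0.00)(-0.10)] = 0.2125
  C_13 = (-0.25)(-0.45) − (0.70)(-0.10) = 0.1825
  C_21 = −[(0.00)(0.85) − (-0.35)(-0.45)] = 0.1575
  C_22 = (0.80)(0.85) − (-0.35)(-0.10) = 0.6450
  C_23 = −[(0.80)(-0.45) − (0.00)(-0.10)] = 0.3600
  C_31 = (0.00)(0.00) − (-0.35)(0.70) = 0.2450
  C_32 = −[(0.80)(0.00) − (-0.35)(-0.25)] = 0.0875
  C_33 = (0.80)(0.70) − (0.00)(-0.25) = 0.5600
det(I−A) = Σ_j (I−A)_1j·C_1j = (0.80)(0.5950) + (0.00)(0.2125) + (-0.35)(0.1825) = 0.412125
adj(I−A) = Cᵀ =
  [ 0.5950   0.1575   0.2450]
  [ 0.2125   0.6450   0.0875]
  [ 0.1825   0.3600   0.5600]
(I − A)⁻¹ = adj(I−A) / det(I−A) ≈
  [   1.4437     0.3822     0.5945]
  [   0.5156     1.5651     0.2123]
  [   0.4428     0.8735     1.3588]
Δx = (I − A)⁻¹ Δd with Δd having +75 in the Sector 3 component and 0 elsewhere.
So Δx_1 = L_13 · (+75), where L_13 = adj(I−A)_13 / det(I−A) = 0.2450 / 0.412125.
Δx_1 = 0.2450 × (+75) / 0.412125 = 18.375 / 0.412125 ≈ 44.59.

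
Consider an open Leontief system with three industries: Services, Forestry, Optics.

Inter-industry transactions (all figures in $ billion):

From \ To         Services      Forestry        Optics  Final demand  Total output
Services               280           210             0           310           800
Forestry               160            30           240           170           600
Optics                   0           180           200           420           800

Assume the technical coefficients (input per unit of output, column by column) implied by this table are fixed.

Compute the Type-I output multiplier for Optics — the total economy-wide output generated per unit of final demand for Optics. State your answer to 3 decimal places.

Technical coefficients a_ij = z_ij / X_j:
  a_11 = 280/800 = 0.35, a_21 = 160/800 = 0.20, a_31 = 0/800 = 0.00
  a_12 = 210/600 = 0.35, a_22 = 30/600 = 0.05, a_32 = 180/600 = 0.30
  a_13 = 0/800 = 0.00, a_23 = 240/800 = 0.30, a_33 = 200/800 = 0.25
I − A =
  [   0.65    -0.35     0.00]
  [  -0.20     0.95    -0.30]
  [   0.00    -0.30     0.75]
Cofactors of I−A, C_ij = (−1)^(i+j)·(minor ij) (rows/columns in the sector order above):
  C_11 = (0.95)(0.75) − (-0.30)(-0.30) = 0.6225
  C_12 = −[(-0.20)(0.75) − (-0.30)(0.00)] = 0.1500
  C_13 = (-0.20)(-0.30) − (0.95)(0.00) = 0.0600
  C_21 = −[(-0.35)(0.75) − (0.00)(-0.30)] = 0.2625
  C_22 = (0.65)(0.75) − (0.00)(0.00) = 0.4875
  C_23 = −[(0.65)(-0.30) − (-0.35)(0.00)] = 0.1950
  C_31 = (-0.35)(-0.30) − (0.00)(0.95) = 0.1050
  C_32 = −[(0.65)(-0.30) − (0.00)(-0.20)] = 0.1950
  C_33 = (0.65)(0.95) − (-0.35)(-0.20) = 0.5475
det(I−A) = Σ_j (I−A)_1j·C_1j = (0.65)(0.6225) + (-0.35)(0.1500) + (0.00)(0.0600) = 0.352125
adj(I−A) = Cᵀ =
  [ 0.6225   0.2625   0.1050]
  [ 0.1500   0.4875   0.1950]
  [ 0.0600   0.1950   0.5475]
(I − A)⁻¹ = adj(I−A) / det(I−A) ≈
  [   1.7678     0.7455     0.2982]
  [   0.4260     1.3845     0.5538]
  [   0.1704     0.5538     1.5548]
The output multiplier for sector j is the column-j sum of the Leontief inverse (I − A)⁻¹ = adj(I−A) / det(I−A).
Column 3 of adj(I−A): (0.1050, 0.1950, 0.5475); det(I−A) = 0.352125.
m_3 = (0.1050 + 0.1950 + 0.5475) / 0.352125 = 0.8475 / 0.352125 ≈ 2.407.

m_3 = 2.407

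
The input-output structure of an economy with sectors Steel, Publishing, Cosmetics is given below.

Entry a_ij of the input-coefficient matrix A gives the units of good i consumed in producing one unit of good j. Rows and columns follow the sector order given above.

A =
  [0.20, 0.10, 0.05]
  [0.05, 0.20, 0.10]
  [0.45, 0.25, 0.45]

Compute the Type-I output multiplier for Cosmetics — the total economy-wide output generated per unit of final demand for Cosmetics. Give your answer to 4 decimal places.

I − A =
  [   0.80    -0.10    -0.05]
  [  -0.05     0.80    -0.10]
  [  -0.45    -0.25     0.55]
Cofactors of I−A, C_ij = (−1)^(i+j)·(minor ij) (rows/columns in the sector order above):
  C_11 = (0.80)(0.55) − (-0.10)(-0.25) = 0.4150
  C_12 = −[(-0.05)(0.55) − (-0.10)(-0.45)] = 0.0725
  C_13 = (-0.05)(-0.25) − (0.80)(-0.45) = 0.3725
  C_21 = −[(-0.10)(0.55) − (-0.05)(-0.25)] = 0.0675
  C_22 = (0.80)(0.55) − (-0.05)(-0.45) = 0.4175
  C_23 = −[(0.80)(-0.25) − (-0.10)(-0.45)] = 0.2450
  C_31 = (-0.10)(-0.10) − (-0.05)(0.80) = 0.0500
  C_32 = −[(0.80)(-0.10) − (-0.05)(-0.05)] = 0.0825
  C_33 = (0.80)(0.80) − (-0.10)(-0.05) = 0.6350
det(I−A) = Σ_j (I−A)_1j·C_1j = (0.80)(0.4150) + (-0.10)(0.0725) + (-0.05)(0.3725) = 0.306125
adj(I−A) = Cᵀ =
  [ 0.4150   0.0675   0.0500]
  [ 0.0725   0.4175   0.0825]
  [ 0.3725   0.2450   0.6350]
(I − A)⁻¹ = adj(I−A) / det(I−A) ≈
  [   1.35566     0.22050     0.16333]
  [   0.23683     1.36382     0.26950]
  [   1.21682     0.80033     2.07432]
The output multiplier for sector j is the column-j sum of the Leontief inverse (I − A)⁻¹ = adj(I−A) / det(I−A).
Column C of adj(I−A): (0.0500, 0.0825, 0.6350); det(I−A) = 0.306125.
m_C = (0.0500 + 0.0825 + 0.6350) / 0.306125 = 0.7675 / 0.306125 ≈ 2.5071.

m_C = 2.5071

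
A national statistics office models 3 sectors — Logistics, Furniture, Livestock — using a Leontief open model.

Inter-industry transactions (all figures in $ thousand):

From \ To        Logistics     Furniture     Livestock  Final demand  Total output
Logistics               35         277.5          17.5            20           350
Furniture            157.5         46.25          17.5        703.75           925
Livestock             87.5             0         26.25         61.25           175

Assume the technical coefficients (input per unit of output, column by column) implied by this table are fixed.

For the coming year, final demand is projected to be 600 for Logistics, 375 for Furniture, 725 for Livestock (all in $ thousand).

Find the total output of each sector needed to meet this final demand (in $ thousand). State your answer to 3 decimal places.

x_1 = 1154.972, x_2 = 1067.370, x_3 = 1192.639

Technical coefficients a_ij = z_ij / X_j:
  a_11 = 35/350 = 0.10, a_21 = 157.5/350 = 0.45, a_31 = 87.5/350 = 0.25
  a_12 = 277.5/925 = 0.30, a_22 = 46.25/925 = 0.05, a_32 = 0/925 = 0.00
  a_13 = 17.5/175 = 0.10, a_23 = 17.5/175 = 0.10, a_33 = 26.25/175 = 0.15
I − A =
  [   0.90    -0.30    -0.10]
  [  -0.45     0.95    -0.10]
  [  -0.25     0.00     0.85]
Cofactors of I−A, C_ij = (−1)^(i+j)·(minor ij) (rows/columns in the sector order above):
  C_11 = (0.95)(0.85) − (-0.10)(0.00) = 0.8075
  C_12 = −[(-0.45)(0.85) − (-0.10)(-0.25)] = 0.4075
  C_13 = (-0.45)(0.00) − (0.95)(-0.25) = 0.2375
  C_21 = −[(-0.30)(0.85) − (-0.10)(0.00)] = 0.2550
  C_22 = (0.90)(0.85) − (-0.10)(-0.25) = 0.7400
  C_23 = −[(0.90)(0.00) − (-0.30)(-0.25)] = 0.0750
  C_31 = (-0.30)(-0.10) − (-0.10)(0.95) = 0.1250
  C_32 = −[(0.90)(-0.10) − (-0.10)(-0.45)] = 0.1350
  C_33 = (0.90)(0.95) − (-0.30)(-0.45) = 0.7200
det(I−A) = Σ_j (I−A)_1j·C_1j = (0.90)(0.8075) + (-0.30)(0.4075) + (-0.10)(0.2375) = 0.58075
adj(I−A) = Cᵀ =
  [ 0.8075   0.2550   0.1250]
  [ 0.4075   0.7400   0.1350]
  [ 0.2375   0.0750   0.7200]
(I − A)⁻¹ = adj(I−A) / det(I−A) ≈
  [   1.3904     0.4391     0.2152]
  [   0.7017     1.2742     0.2325]
  [   0.4090     0.1291     1.2398]
x = (I − A)⁻¹ d = adj(I−A)·d / det(I−A), with det(I−A) = 0.58075:
  x_1 = (0.8075·600 + 0.2550·375 + 0.1250·725) / 0.58075 = 670.75 / 0.58075 ≈ 1154.972
  x_2 = (0.4075·600 + 0.7400·375 + 0.1350·725) / 0.58075 = 619.875 / 0.58075 ≈ 1067.370
  x_3 = (0.2375·600 + 0.0750·375 + 0.7200·725) / 0.58075 = 692.625 / 0.58075 ≈ 1192.639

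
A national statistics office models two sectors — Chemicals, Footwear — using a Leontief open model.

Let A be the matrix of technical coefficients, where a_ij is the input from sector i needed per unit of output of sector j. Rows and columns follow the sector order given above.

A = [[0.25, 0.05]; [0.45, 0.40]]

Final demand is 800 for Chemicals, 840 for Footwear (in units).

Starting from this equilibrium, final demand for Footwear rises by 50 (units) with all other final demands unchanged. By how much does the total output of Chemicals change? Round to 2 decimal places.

Δx_C = 5.85

I − A =
  [   0.75    -0.05]
  [  -0.45     0.60]
det(I−A) = (0.75)(0.60) − (-0.05)(-0.45) = 0.4275
adj(I−A) = [[0.60, 0.05], [0.45, 0.75]]
(I − A)⁻¹ = adj(I−A) / det(I−A) ≈
  [   1.4035     0.1170]
  [   1.0526     1.7544]
Δx = (I − A)⁻¹ Δd with Δd having +50 in the Footwear component and 0 elsewhere.
So Δx_C = L_CF · (+50), where L_CF = adj(I−A)_CF / det(I−A) = 0.05 / 0.4275.
Δx_C = 0.05 × (+50) / 0.4275 = 2.50 / 0.4275 ≈ 5.85.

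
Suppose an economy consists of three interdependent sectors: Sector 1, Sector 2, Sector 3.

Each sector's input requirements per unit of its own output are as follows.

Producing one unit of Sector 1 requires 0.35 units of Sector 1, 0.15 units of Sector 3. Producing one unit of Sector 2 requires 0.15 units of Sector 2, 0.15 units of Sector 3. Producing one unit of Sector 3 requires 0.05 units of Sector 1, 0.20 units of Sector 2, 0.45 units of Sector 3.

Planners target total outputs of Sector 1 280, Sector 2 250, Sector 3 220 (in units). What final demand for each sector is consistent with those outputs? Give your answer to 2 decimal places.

I − A =
  [   0.65     0.00    -0.05]
  [   0.00     0.85    -0.20]
  [  -0.15    -0.15     0.55]
d = (I − A) x:
  d_1 = (+0.65)·280 + (+0.00)·250 + (-0.05)·220 = 171.00
  d_2 = (+0.00)·280 + (+0.85)·250 + (-0.20)·220 = 168.50
  d_3 = (-0.15)·280 + (-0.15)·250 + (+0.55)·220 = 41.50

d_1 = 171.00, d_2 = 168.50, d_3 = 41.50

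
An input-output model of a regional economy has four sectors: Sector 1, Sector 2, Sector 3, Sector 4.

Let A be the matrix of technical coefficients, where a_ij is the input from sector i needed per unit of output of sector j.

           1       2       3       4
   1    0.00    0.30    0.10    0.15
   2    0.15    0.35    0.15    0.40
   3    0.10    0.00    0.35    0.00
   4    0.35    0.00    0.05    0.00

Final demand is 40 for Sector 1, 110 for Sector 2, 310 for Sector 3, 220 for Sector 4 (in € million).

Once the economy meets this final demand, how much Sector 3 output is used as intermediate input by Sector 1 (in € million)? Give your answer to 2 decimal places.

I − A =
  [   1.00    -0.30    -0.10    -0.15]
  [  -0.15     0.65    -0.15    -0.40]
  [  -0.10     0.00     0.65     0.00]
  [  -0.35     0.00    -0.05     1.00]
Compute the cofactors C_ij = (−1)^(i+j)·(3×3 minor ij) of I−A; the adjugate is their transpose:
adj(I−A) = Cᵀ =
  [ 0.422500   0.195000   0.120875   0.141375]
  [ 0.205500   0.605125   0.192250   0.272875]
  [ 0.065000   0.030000   0.528875   0.021750]
  [ 0.151125   0.069750   0.068750   0.382250]
det(I−A) = Σ_j (I−A)_1j·C_1j = (1.00)(0.422500) + (-0.30)(0.205500) + (-0.10)(0.065000) + (-0.15)(0.151125) = 0.33168125
(I − A)⁻¹ = adj(I−A) / det(I−A) ≈
  [   1.2738     0.5879     0.3644     0.4262]
  [   0.6196     1.8244     0.5796     0.8227]
  [   0.1960     0.0904     1.5945     0.0656]
  [   0.4556     0.2103     0.2073     1.1525]
First solve x = (I − A)⁻¹ d = adj(I−A)·d / det(I−A); in particular x_1 = (0.422500·40 + 0.195000·110 + 0.120875·310 + 0.141375·220) / 0.33168125 = 106.92375 / 0.33168125 ≈ 322.3690.
Intermediate flow from 3 to 1: z_31 = a_31 · x_1 = 0.10 × 106.92375 / 0.33168125 = 10.692375 / 0.33168125 ≈ 32.24.

z_31 = 32.24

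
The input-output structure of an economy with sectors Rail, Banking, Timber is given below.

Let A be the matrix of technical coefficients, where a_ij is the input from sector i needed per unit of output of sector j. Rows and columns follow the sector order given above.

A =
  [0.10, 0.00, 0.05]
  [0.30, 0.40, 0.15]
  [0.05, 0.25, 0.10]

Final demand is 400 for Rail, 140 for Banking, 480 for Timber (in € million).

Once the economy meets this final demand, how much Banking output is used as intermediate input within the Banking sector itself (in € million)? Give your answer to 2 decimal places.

I − A =
  [   0.90     0.00    -0.05]
  [  -0.30     0.60    -0.15]
  [  -0.05    -0.25     0.90]
Cofactors of I−A, C_ij = (−1)^(i+j)·(minor ij) (rows/columns in the sector order above):
  C_11 = (0.60)(0.90) − (-0.15)(-0.25) = 0.5025
  C_12 = −[(-0.30)(0.90) − (-0.15)(-0.05)] = 0.2775
  C_13 = (-0.30)(-0.25) − (0.60)(-0.05) = 0.1050
  C_21 = −[(0.00)(0.90) − (-0.05)(-0.25)] = 0.0125
  C_22 = (0.90)(0.90) − (-0.05)(-0.05) = 0.8075
  C_23 = −[(0.90)(-0.25) − (0.00)(-0.05)] = 0.2250
  C_31 = (0.00)(-0.15) − (-0.05)(0.60) = 0.0300
  C_32 = −[(0.90)(-0.15) − (-0.05)(-0.30)] = 0.1500
  C_33 = (0.90)(0.60) − (0.00)(-0.30) = 0.5400
det(I−A) = Σ_j (I−A)_1j·C_1j = (0.90)(0.5025) + (0.00)(0.2775) + (-0.05)(0.1050) = 0.4470
adj(I−A) = Cᵀ =
  [ 0.5025   0.0125   0.0300]
  [ 0.2775   0.8075   0.1500]
  [ 0.1050   0.2250   0.5400]
(I − A)⁻¹ = adj(I−A) / det(I−A) ≈
  [   1.1242     0.0280     0.0671]
  [   0.6208     1.8065     0.3356]
  [   0.2349     0.5034     1.2081]
First solve x = (I − A)⁻¹ d = adj(I−A)·d / det(I−A); in particular x_B = (0.2775·400 + 0.8075·140 + 0.1500·480) / 0.4470 = 296.05 / 0.4470 ≈ 662.3043.
Intermediate flow from B to B: z_BB = a_BB · x_B = 0.40 × 296.05 / 0.4470 = 118.42 / 0.4470 ≈ 264.92.

z_BB = 264.92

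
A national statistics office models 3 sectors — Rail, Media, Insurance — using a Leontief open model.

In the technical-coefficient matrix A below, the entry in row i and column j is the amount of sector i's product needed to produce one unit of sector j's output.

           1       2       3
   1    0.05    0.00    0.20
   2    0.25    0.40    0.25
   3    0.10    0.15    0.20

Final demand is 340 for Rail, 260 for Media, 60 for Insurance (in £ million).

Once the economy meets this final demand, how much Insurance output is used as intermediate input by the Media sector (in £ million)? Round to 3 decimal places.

I − A =
  [   0.95     0.00    -0.20]
  [  -0.25     0.60    -0.25]
  [  -0.10    -0.15     0.80]
Cofactors of I−A, C_ij = (−1)^(i+j)·(minor ij) (rows/columns in the sector order above):
  C_11 = (0.60)(0.80) − (-0.25)(-0.15) = 0.4425
  C_12 = −[(-0.25)(0.80) − (-0.25)(-0.10)] = 0.2250
  C_13 = (-0.25)(-0.15) − (0.60)(-0.10) = 0.0975
  C_21 = −[(0.00)(0.80) − (-0.20)(-0.15)] = 0.0300
  C_22 = (0.95)(0.80) − (-0.20)(-0.10) = 0.7400
  C_23 = −[(0.95)(-0.15) − (0.00)(-0.10)] = 0.1425
  C_31 = (0.00)(-0.25) − (-0.20)(0.60) = 0.1200
  C_32 = −[(0.95)(-0.25) − (-0.20)(-0.25)] = 0.2875
  C_33 = (0.95)(0.60) − (0.00)(-0.25) = 0.5700
det(I−A) = Σ_j (I−A)_1j·C_1j = (0.95)(0.4425) + (0.00)(0.2250) + (-0.20)(0.0975) = 0.400875
adj(I−A) = Cᵀ =
  [ 0.4425   0.0300   0.1200]
  [ 0.2250   0.7400   0.2875]
  [ 0.0975   0.1425   0.5700]
(I − A)⁻¹ = adj(I−A) / det(I−A) ≈
  [   1.1038     0.0748     0.2993]
  [   0.5613     1.8460     0.7172]
  [   0.2432     0.3555     1.4219]
First solve x = (I − A)⁻¹ d = adj(I−A)·d / det(I−A); in particular x_2 = (0.2250·340 + 0.7400·260 + 0.2875·60) / 0.400875 = 286.15 / 0.400875 ≈ 713.81353.
Intermediate flow from 3 to 2: z_32 = a_32 · x_2 = 0.15 × 286.15 / 0.400875 = 42.9225 / 0.400875 ≈ 107.072.

z_32 = 107.072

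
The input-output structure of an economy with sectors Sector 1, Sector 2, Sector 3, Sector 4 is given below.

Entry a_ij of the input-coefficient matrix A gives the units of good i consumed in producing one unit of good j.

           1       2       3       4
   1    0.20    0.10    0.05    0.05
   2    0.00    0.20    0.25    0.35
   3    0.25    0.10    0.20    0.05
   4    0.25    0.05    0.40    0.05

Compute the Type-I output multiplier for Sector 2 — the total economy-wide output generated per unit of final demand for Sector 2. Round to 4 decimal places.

I − A =
  [   0.80    -0.10    -0.05    -0.05]
  [   0.00     0.80    -0.25    -0.35]
  [  -0.25    -0.10     0.80    -0.05]
  [  -0.25    -0.05    -0.40     0.95]
Compute the cofactors C_ij = (−1)^(i+j)·(3×3 minor ij) of I−A; the adjugate is their transpose:
adj(I−A) = Cᵀ =
  [ 0.539625   0.082875   0.091500   0.063750]
  [ 0.167500   0.564500   0.303250   0.232750]
  [ 0.204375   0.102375   0.575250   0.078750]
  [ 0.236875   0.094625   0.282250   0.475750]
det(I−A) = Σ_j (I−A)_1j·C_1j = (0.80)(0.539625) + (-0.10)(0.167500) + (-0.05)(0.204375) + (-0.05)(0.236875) = 0.3928875
(I − A)⁻¹ = adj(I−A) / det(I−A) ≈
  [   1.37348     0.21094     0.23289     0.16226]
  [   0.42633     1.43680     0.77185     0.59241]
  [   0.52019     0.26057     1.46416     0.20044]
  [   0.60291     0.24085     0.71840     1.21091]
The output multiplier for sector j is the column-j sum of the Leontief inverse (I − A)⁻¹ = adj(I−A) / det(I−A).
Column 2 of adj(I−A): (0.082875, 0.564500, 0.102375, 0.094625); det(I−A) = 0.3928875.
m_2 = (0.082875 + 0.564500 + 0.102375 + 0.094625) / 0.3928875 = 0.844375 / 0.3928875 ≈ 2.1492.

m_2 = 2.1492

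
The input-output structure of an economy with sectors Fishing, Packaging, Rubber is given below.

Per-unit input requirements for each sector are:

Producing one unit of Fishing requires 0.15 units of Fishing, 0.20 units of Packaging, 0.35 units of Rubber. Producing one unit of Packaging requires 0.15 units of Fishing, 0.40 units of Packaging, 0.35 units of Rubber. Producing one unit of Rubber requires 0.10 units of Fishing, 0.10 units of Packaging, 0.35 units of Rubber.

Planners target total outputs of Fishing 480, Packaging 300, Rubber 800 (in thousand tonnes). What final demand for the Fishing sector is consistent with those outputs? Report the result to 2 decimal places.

d_F = 283.00

I − A =
  [   0.85    -0.15    -0.10]
  [  -0.20     0.60    -0.10]
  [  -0.35    -0.35     0.65]
d = (I − A) x:
  d_F = (+0.85)·480 + (-0.15)·300 + (-0.10)·800 = 283.00
  d_P = (-0.20)·480 + (+0.60)·300 + (-0.10)·800 = 4.00
  d_R = (-0.35)·480 + (-0.35)·300 + (+0.65)·800 = 247.00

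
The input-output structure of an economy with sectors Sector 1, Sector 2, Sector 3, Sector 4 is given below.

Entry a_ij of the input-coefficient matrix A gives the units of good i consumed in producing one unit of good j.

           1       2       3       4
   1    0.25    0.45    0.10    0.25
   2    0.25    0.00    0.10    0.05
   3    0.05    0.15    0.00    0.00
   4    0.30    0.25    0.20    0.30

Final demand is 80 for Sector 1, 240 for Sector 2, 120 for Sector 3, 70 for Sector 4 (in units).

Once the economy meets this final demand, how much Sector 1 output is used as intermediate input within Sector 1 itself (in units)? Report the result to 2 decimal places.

z_11 = 146.73

I − A =
  [   0.75    -0.45    -0.10    -0.25]
  [  -0.25     1.00    -0.10    -0.05]
  [  -0.05    -0.15     1.00     0.00]
  [  -0.30    -0.25    -0.20     0.70]
Compute the cofactors C_ij = (−1)^(i+j)·(3×3 minor ij) of I−A; the adjugate is their transpose:
adj(I−A) = Cᵀ =
  [ 0.675500   0.395500   0.161000   0.269500]
  [ 0.194000   0.444000   0.084000   0.101000]
  [ 0.062875   0.086375   0.339500   0.028625]
  [ 0.376750   0.352750   0.196000   0.615250]
det(I−A) = Σ_j (I−A)_1j·C_1j = (0.75)(0.675500) + (-0.45)(0.194000) + (-0.10)(0.062875) + (-0.25)(0.376750) = 0.31885
(I − A)⁻¹ = adj(I−A) / det(I−A) ≈
  [   2.1186     1.2404     0.5049     0.8452]
  [   0.6084     1.3925     0.2634     0.3168]
  [   0.1972     0.2709     1.0648     0.0898]
  [   1.1816     1.1063     0.6147     1.9296]
First solve x = (I − A)⁻¹ d = adj(I−A)·d / det(I−A); in particular x_1 = (0.675500·80 + 0.395500·240 + 0.161000·120 + 0.269500·70) / 0.31885 = 187.145 / 0.31885 ≈ 586.9374.
Intermediate flow from 1 to 1: z_11 = a_11 · x_1 = 0.25 × 187.145 / 0.31885 = 46.78625 / 0.31885 ≈ 146.73.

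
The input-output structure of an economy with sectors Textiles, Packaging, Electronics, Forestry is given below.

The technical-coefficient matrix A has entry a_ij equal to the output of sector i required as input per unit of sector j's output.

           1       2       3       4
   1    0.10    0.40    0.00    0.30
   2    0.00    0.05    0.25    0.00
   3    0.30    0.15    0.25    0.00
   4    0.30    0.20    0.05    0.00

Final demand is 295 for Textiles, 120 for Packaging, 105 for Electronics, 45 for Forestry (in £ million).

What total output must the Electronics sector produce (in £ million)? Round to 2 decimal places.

I − A =
  [   0.90    -0.40     0.00    -0.30]
  [   0.00     0.95    -0.25     0.00]
  [  -0.30    -0.15     0.75     0.00]
  [  -0.30    -0.20    -0.05     1.00]
Compute the cofactors C_ij = (−1)^(i+j)·(3×3 minor ij) of I−A; the adjugate is their transpose:
adj(I−A) = Cᵀ =
  [ 0.67500   0.34725   0.12925   0.20250]
  [ 0.07500   0.60300   0.20250   0.02250]
  [ 0.28500   0.25950   0.76950   0.08550]
  [ 0.23175   0.23775   0.11775   0.57750]
det(I−A) = Σ_j (I−A)_1j·C_1j = (0.90)(0.67500) + (-0.40)(0.07500) + (0.00)(0.28500) + (-0.30)(0.23175) = 0.507975
(I − A)⁻¹ = adj(I−A) / det(I−A) ≈
  [   1.3288     0.6836     0.2544     0.3986]
  [   0.1476     1.1871     0.3986     0.0443]
  [   0.5611     0.5109     1.5148     0.1683]
  [   0.4562     0.4680     0.2318     1.1369]
x = (I − A)⁻¹ d = adj(I−A)·d / det(I−A), with det(I−A) = 0.507975:
  x_1 = (0.67500·295 + 0.34725·120 + 0.12925·105 + 0.20250·45) / 0.507975 = 263.47875 / 0.507975 ≈ 518.68
  x_2 = (0.07500·295 + 0.60300·120 + 0.20250·105 + 0.02250·45) / 0.507975 = 116.76 / 0.507975 ≈ 229.85
  x_3 = (0.28500·295 + 0.25950·120 + 0.76950·105 + 0.08550·45) / 0.507975 = 199.86 / 0.507975 ≈ 393.44
  x_4 = (0.23175·295 + 0.23775·120 + 0.11775·105 + 0.57750·45) / 0.507975 = 135.2475 / 0.507975 ≈ 266.25

x_3 = 393.44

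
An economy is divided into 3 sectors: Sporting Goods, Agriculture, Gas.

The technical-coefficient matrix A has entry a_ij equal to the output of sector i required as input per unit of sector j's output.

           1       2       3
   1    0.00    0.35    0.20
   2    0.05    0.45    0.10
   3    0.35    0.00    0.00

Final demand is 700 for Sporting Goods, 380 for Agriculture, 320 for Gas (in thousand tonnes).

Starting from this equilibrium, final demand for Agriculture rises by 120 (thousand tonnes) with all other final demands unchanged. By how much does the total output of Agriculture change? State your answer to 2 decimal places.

Δx_2 = 231.66

I − A =
  [   1.00    -0.35    -0.20]
  [  -0.05     0.55    -0.10]
  [  -0.35     0.00     1.00]
Cofactors of I−A, C_ij = (−1)^(i+j)·(minor ij) (rows/columns in the sector order above):
  C_11 = (0.55)(1.00) − (-0.10)(0.00) = 0.5500
  C_12 = −[(-0.05)(1.00) − (-0.10)(-0.35)] = 0.0850
  C_13 = (-0.05)(0.00) − (0.55)(-0.35) = 0.1925
  C_21 = −[(-0.35)(1.00) − (-0.20)(0.00)] = 0.3500
  C_22 = (1.00)(1.00) − (-0.20)(-0.35) = 0.9300
  C_23 = −[(1.00)(0.00) − (-0.35)(-0.35)] = 0.1225
  C_31 = (-0.35)(-0.10) − (-0.20)(0.55) = 0.1450
  C_32 = −[(1.00)(-0.10) − (-0.20)(-0.05)] = 0.1100
  C_33 = (1.00)(0.55) − (-0.35)(-0.05) = 0.5325
det(I−A) = Σ_j (I−A)_1j·C_1j = (1.00)(0.5500) + (-0.35)(0.0850) + (-0.20)(0.1925) = 0.48175
adj(I−A) = Cᵀ =
  [ 0.5500   0.3500   0.1450]
  [ 0.0850   0.9300   0.1100]
  [ 0.1925   0.1225   0.5325]
(I − A)⁻¹ = adj(I−A) / det(I−A) ≈
  [   1.1417     0.7265     0.3010]
  [   0.1764     1.9305     0.2283]
  [   0.3996     0.2543     1.1053]
Δx = (I − A)⁻¹ Δd with Δd having +120 in the Agriculture component and 0 elsewhere.
So Δx_2 = L_22 · (+120), where L_22 = adj(I−A)_22 / det(I−A) = 0.9300 / 0.48175.
Δx_2 = 0.9300 × (+120) / 0.48175 = 111.60 / 0.48175 ≈ 231.66.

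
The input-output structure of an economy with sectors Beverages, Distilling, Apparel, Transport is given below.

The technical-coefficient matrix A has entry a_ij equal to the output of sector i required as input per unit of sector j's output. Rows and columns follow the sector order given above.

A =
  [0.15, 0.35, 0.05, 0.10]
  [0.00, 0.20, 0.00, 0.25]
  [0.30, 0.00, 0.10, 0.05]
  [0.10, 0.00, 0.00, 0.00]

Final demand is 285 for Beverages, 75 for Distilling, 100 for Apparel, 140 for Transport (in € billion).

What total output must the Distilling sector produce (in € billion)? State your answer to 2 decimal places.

I − A =
  [   0.85    -0.35    -0.05    -0.10]
  [   0.00     0.80     0.00    -0.25]
  [  -0.30     0.00     0.90    -0.05]
  [  -0.10     0.00     0.00     1.00]
Compute the cofactors C_ij = (−1)^(i+j)·(3×3 minor ij) of I−A; the adjugate is their transpose:
adj(I−A) = Cᵀ =
  [ 0.72000   0.31500   0.04000   0.15275]
  [ 0.02250   0.74075   0.00125   0.18750]
  [ 0.24400   0.10675   0.66325   0.08425]
  [ 0.07200   0.03150   0.00400   0.60000]
det(I−A) = Σ_j (I−A)_1j·C_1j = (0.85)(0.72000) + (-0.35)(0.02250) + (-0.05)(0.24400) + (-0.10)(0.07200) = 0.584725
(I − A)⁻¹ = adj(I−A) / det(I−A) ≈
  [   1.2313     0.5387     0.0684     0.2612]
  [   0.0385     1.2668     0.0021     0.3207]
  [   0.4173     0.1826     1.1343     0.1441]
  [   0.1231     0.0539     0.0068     1.0261]
x = (I − A)⁻¹ d = adj(I−A)·d / det(I−A), with det(I−A) = 0.584725:
  x_1 = (0.72000·285 + 0.31500·75 + 0.04000·100 + 0.15275·140) / 0.584725 = 254.21 / 0.584725 ≈ 434.75
  x_2 = (0.02250·285 + 0.74075·75 + 0.00125·100 + 0.18750·140) / 0.584725 = 88.34375 / 0.584725 ≈ 151.09
  x_3 = (0.24400·285 + 0.10675·75 + 0.66325·100 + 0.08425·140) / 0.584725 = 155.66625 / 0.584725 ≈ 266.22
  x_4 = (0.07200·285 + 0.03150·75 + 0.00400·100 + 0.60000·140) / 0.584725 = 107.2825 / 0.584725 ≈ 183.48

x_2 = 151.09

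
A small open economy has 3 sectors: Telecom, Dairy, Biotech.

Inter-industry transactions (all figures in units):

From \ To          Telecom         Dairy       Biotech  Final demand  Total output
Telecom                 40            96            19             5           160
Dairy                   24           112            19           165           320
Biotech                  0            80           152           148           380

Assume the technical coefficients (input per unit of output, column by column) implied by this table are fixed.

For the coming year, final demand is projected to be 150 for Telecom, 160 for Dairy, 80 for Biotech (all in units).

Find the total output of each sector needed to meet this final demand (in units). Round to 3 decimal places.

x_T = 358.800, x_D = 350.442, x_B = 279.351

Technical coefficients a_ij = z_ij / X_j:
  a_TT = 40/160 = 0.25, a_DT = 24/160 = 0.15, a_BT = 0/160 = 0.00
  a_TD = 96/320 = 0.30, a_DD = 112/320 = 0.35, a_BD = 80/320 = 0.25
  a_TB = 19/380 = 0.05, a_DB = 19/380 = 0.05, a_BB = 152/380 = 0.40
I − A =
  [   0.75    -0.30    -0.05]
  [  -0.15     0.65    -0.05]
  [   0.00    -0.25     0.60]
Cofactors of I−A, C_ij = (−1)^(i+j)·(minor ij) (rows/columns in the sector order above):
  C_11 = (0.65)(0.60) − (-0.05)(-0.25) = 0.3775
  C_12 = −[(-0.15)(0.60) − (-0.05)(0.00)] = 0.0900
  C_13 = (-0.15)(-0.25) − (0.65)(0.00) = 0.0375
  C_21 = −[(-0.30)(0.60) − (-0.05)(-0.25)] = 0.1925
  C_22 = (0.75)(0.60) − (-0.05)(0.00) = 0.4500
  C_23 = −[(0.75)(-0.25) − (-0.30)(0.00)] = 0.1875
  C_31 = (-0.30)(-0.05) − (-0.05)(0.65) = 0.0475
  C_32 = −[(0.75)(-0.05) − (-0.05)(-0.15)] = 0.0450
  C_33 = (0.75)(0.65) − (-0.30)(-0.15) = 0.4425
det(I−A) = Σ_j (I−A)_1j·C_1j = (0.75)(0.3775) + (-0.30)(0.0900) + (-0.05)(0.0375) = 0.25425
adj(I−A) = Cᵀ =
  [ 0.3775   0.1925   0.0475]
  [ 0.0900   0.4500   0.0450]
  [ 0.0375   0.1875   0.4425]
(I − A)⁻¹ = adj(I−A) / det(I−A) ≈
  [   1.4848     0.7571     0.1868]
  [   0.3540     1.7699     0.1770]
  [   0.1475     0.7375     1.7404]
x = (I − A)⁻¹ d = adj(I−A)·d / det(I−A), with det(I−A) = 0.25425:
  x_T = (0.3775·150 + 0.1925·160 + 0.0475·80) / 0.25425 = 91.225 / 0.25425 ≈ 358.800
  x_D = (0.0900·150 + 0.4500·160 + 0.0450·80) / 0.25425 = 89.10 / 0.25425 ≈ 350.442
  x_B = (0.0375·150 + 0.1875·160 + 0.4425·80) / 0.25425 = 71.025 / 0.25425 ≈ 279.351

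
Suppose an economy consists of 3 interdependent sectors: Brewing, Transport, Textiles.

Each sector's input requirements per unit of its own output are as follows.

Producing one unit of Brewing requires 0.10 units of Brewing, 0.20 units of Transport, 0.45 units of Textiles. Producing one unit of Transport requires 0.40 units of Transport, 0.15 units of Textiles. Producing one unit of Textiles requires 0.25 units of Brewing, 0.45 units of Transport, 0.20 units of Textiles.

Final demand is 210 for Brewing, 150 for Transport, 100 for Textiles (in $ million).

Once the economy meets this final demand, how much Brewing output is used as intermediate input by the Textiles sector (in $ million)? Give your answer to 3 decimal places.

I − A =
  [   0.90     0.00    -0.25]
  [  -0.20     0.60    -0.45]
  [  -0.45    -0.15     0.80]
Cofactors of I−A, C_ij = (−1)^(i+j)·(minor ij) (rows/columns in the sector order above):
  C_11 = (0.60)(0.80) − (-0.45)(-0.15) = 0.4125
  C_12 = −[(-0.20)(0.80) − (-0.45)(-0.45)] = 0.3625
  C_13 = (-0.20)(-0.15) − (0.60)(-0.45) = 0.3000
  C_21 = −[(0.00)(0.80) − (-0.25)(-0.15)] = 0.0375
  C_22 = (0.90)(0.80) − (-0.25)(-0.45) = 0.6075
  C_23 = −[(0.90)(-0.15) − (0.00)(-0.45)] = 0.1350
  C_31 = (0.00)(-0.45) − (-0.25)(0.60) = 0.1500
  C_32 = −[(0.90)(-0.45) − (-0.25)(-0.20)] = 0.4550
  C_33 = (0.90)(0.60) − (0.00)(-0.20) = 0.5400
det(I−A) = Σ_j (I−A)_1j·C_1j = (0.90)(0.4125) + (0.00)(0.3625) + (-0.25)(0.3000) = 0.29625
adj(I−A) = Cᵀ =
  [ 0.4125   0.0375   0.1500]
  [ 0.3625   0.6075   0.4550]
  [ 0.3000   0.1350   0.5400]
(I − A)⁻¹ = adj(I−A) / det(I−A) ≈
  [   1.3924     0.1266     0.5063]
  [   1.2236     2.0506     1.5359]
  [   1.0127     0.4557     1.8228]
First solve x = (I − A)⁻¹ d = adj(I−A)·d / det(I−A); in particular x_3 = (0.3000·210 + 0.1350·150 + 0.5400·100) / 0.29625 = 137.25 / 0.29625 ≈ 463.29114.
Intermediate flow from 1 to 3: z_13 = a_13 · x_3 = 0.25 × 137.25 / 0.29625 = 34.3125 / 0.29625 ≈ 115.823.

z_13 = 115.823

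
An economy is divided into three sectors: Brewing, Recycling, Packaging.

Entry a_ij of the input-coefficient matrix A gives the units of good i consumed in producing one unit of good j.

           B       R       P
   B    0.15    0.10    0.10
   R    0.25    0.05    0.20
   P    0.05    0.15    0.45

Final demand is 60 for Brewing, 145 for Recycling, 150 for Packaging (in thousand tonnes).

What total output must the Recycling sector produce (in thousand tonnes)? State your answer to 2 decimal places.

I − A =
  [   0.85    -0.10    -0.10]
  [  -0.25     0.95    -0.20]
  [  -0.05    -0.15     0.55]
Cofactors of I−A, C_ij = (−1)^(i+j)·(minor ij) (rows/columns in the sector order above):
  C_11 = (0.95)(0.55) − (-0.20)(-0.15) = 0.4925
  C_12 = −[(-0.25)(0.55) − (-0.20)(-0.05)] = 0.1475
  C_13 = (-0.25)(-0.15) − (0.95)(-0.05) = 0.0850
  C_21 = −[(-0.10)(0.55) − (-0.10)(-0.15)] = 0.0700
  C_22 = (0.85)(0.55) − (-0.10)(-0.05) = 0.4625
  C_23 = −[(0.85)(-0.15) − (-0.10)(-0.05)] = 0.1325
  C_31 = (-0.10)(-0.20) − (-0.10)(0.95) = 0.1150
  C_32 = −[(0.85)(-0.20) − (-0.10)(-0.25)] = 0.1950
  C_33 = (0.85)(0.95) − (-0.10)(-0.25) = 0.7825
det(I−A) = Σ_j (I−A)_1j·C_1j = (0.85)(0.4925) + (-0.10)(0.1475) + (-0.10)(0.0850) = 0.395375
adj(I−A) = Cᵀ =
  [ 0.4925   0.0700   0.1150]
  [ 0.1475   0.4625   0.1950]
  [ 0.0850   0.1325   0.7825]
(I − A)⁻¹ = adj(I−A) / det(I−A) ≈
  [   1.2457     0.1770     0.2909]
  [   0.3731     1.1698     0.4932]
  [   0.2150     0.3351     1.9791]
x = (I − A)⁻¹ d = adj(I−A)·d / det(I−A), with det(I−A) = 0.395375:
  x_B = (0.4925·60 + 0.0700·145 + 0.1150·150) / 0.395375 = 56.95 / 0.395375 ≈ 144.04
  x_R = (0.1475·60 + 0.4625·145 + 0.1950·150) / 0.395375 = 105.1625 / 0.395375 ≈ 265.98
  x_P = (0.0850·60 + 0.1325·145 + 0.7825·150) / 0.395375 = 141.6875 / 0.395375 ≈ 358.36

x_R = 265.98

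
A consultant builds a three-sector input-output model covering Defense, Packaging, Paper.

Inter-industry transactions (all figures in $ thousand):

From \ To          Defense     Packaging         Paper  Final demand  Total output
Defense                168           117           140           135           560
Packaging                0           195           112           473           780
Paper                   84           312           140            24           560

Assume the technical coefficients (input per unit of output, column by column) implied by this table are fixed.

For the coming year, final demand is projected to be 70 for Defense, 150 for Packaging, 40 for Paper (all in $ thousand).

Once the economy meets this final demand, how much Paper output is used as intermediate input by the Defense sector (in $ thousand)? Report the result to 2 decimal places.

z_31 = 36.55

Technical coefficients a_ij = z_ij / X_j:
  a_11 = 168/560 = 0.30, a_21 = 0/560 = 0.00, a_31 = 84/560 = 0.15
  a_12 = 117/780 = 0.15, a_22 = 195/780 = 0.25, a_32 = 312/780 = 0.40
  a_13 = 140/560 = 0.25, a_23 = 112/560 = 0.20, a_33 = 140/560 = 0.25
I − A =
  [   0.70    -0.15    -0.25]
  [   0.00     0.75    -0.20]
  [  -0.15    -0.40     0.75]
Cofactors of I−A, C_ij = (−1)^(i+j)·(minor ij) (rows/columns in the sector order above):
  C_11 = (0.75)(0.75) − (-0.20)(-0.40) = 0.4825
  C_12 = −[(0.00)(0.75) − (-0.20)(-0.15)] = 0.0300
  C_13 = (0.00)(-0.40) − (0.75)(-0.15) = 0.1125
  C_21 = −[(-0.15)(0.75) − (-0.25)(-0.40)] = 0.2125
  C_22 = (0.70)(0.75) − (-0.25)(-0.15) = 0.4875
  C_23 = −[(0.70)(-0.40) − (-0.15)(-0.15)] = 0.3025
  C_31 = (-0.15)(-0.20) − (-0.25)(0.75) = 0.2175
  C_32 = −[(0.70)(-0.20) − (-0.25)(0.00)] = 0.1400
  C_33 = (0.70)(0.75) − (-0.15)(0.00) = 0.5250
det(I−A) = Σ_j (I−A)_1j·C_1j = (0.70)(0.4825) + (-0.15)(0.0300) + (-0.25)(0.1125) = 0.305125
adj(I−A) = Cᵀ =
  [ 0.4825   0.2125   0.2175]
  [ 0.0300   0.4875   0.1400]
  [ 0.1125   0.3025   0.5250]
(I − A)⁻¹ = adj(I−A) / det(I−A) ≈
  [   1.5813     0.6964     0.7128]
  [   0.0983     1.5977     0.4588]
  [   0.3687     0.9914     1.7206]
First solve x = (I − A)⁻¹ d = adj(I−A)·d / det(I−A); in particular x_1 = (0.4825·70 + 0.2125·150 + 0.2175·40) / 0.305125 = 74.35 / 0.305125 ≈ 243.6706.
Intermediate flow from 3 to 1: z_31 = a_31 · x_1 = 0.15 × 74.35 / 0.305125 = 11.1525 / 0.305125 ≈ 36.55.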